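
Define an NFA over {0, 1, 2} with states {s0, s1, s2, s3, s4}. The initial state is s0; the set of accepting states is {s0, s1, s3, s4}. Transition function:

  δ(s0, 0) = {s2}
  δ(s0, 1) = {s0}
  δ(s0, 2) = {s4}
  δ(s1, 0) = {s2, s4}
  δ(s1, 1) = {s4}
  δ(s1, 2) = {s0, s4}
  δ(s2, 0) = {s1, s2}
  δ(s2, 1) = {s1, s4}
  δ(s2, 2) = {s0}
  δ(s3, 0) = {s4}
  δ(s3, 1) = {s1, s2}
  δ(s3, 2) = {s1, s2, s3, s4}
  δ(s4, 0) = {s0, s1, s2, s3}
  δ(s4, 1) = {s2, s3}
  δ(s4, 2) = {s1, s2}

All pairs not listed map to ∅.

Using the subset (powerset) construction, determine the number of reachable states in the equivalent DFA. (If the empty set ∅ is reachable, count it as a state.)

Start state of the DFA: {s0}.
{s0} --0--> {s2}  [new]
{s0} --1--> {s0}  [seen]
{s0} --2--> {s4}  [new]
{s2} --0--> {s1, s2}  [new]
{s2} --1--> {s1, s4}  [new]
{s2} --2--> {s0}  [seen]
{s4} --0--> {s0, s1, s2, s3}  [new]
{s4} --1--> {s2, s3}  [new]
{s4} --2--> {s1, s2}  [seen]
{s1, s2} --0--> {s1, s2, s4}  [new]
{s1, s2} --1--> {s1, s4}  [seen]
{s1, s2} --2--> {s0, s4}  [new]
{s1, s4} --0--> {s0, s1, s2, s3, s4}  [new]
{s1, s4} --1--> {s2, s3, s4}  [new]
{s1, s4} --2--> {s0, s1, s2, s4}  [new]
{s0, s1, s2, s3} --0--> {s1, s2, s4}  [seen]
{s0, s1, s2, s3} --1--> {s0, s1, s2, s4}  [seen]
{s0, s1, s2, s3} --2--> {s0, s1, s2, s3, s4}  [seen]
{s2, s3} --0--> {s1, s2, s4}  [seen]
{s2, s3} --1--> {s1, s2, s4}  [seen]
{s2, s3} --2--> {s0, s1, s2, s3, s4}  [seen]
{s1, s2, s4} --0--> {s0, s1, s2, s3, s4}  [seen]
{s1, s2, s4} --1--> {s1, s2, s3, s4}  [new]
{s1, s2, s4} --2--> {s0, s1, s2, s4}  [seen]
{s0, s4} --0--> {s0, s1, s2, s3}  [seen]
{s0, s4} --1--> {s0, s2, s3}  [new]
{s0, s4} --2--> {s1, s2, s4}  [seen]
{s0, s1, s2, s3, s4} --0--> {s0, s1, s2, s3, s4}  [seen]
{s0, s1, s2, s3, s4} --1--> {s0, s1, s2, s3, s4}  [seen]
{s0, s1, s2, s3, s4} --2--> {s0, s1, s2, s3, s4}  [seen]
{s2, s3, s4} --0--> {s0, s1, s2, s3, s4}  [seen]
{s2, s3, s4} --1--> {s1, s2, s3, s4}  [seen]
{s2, s3, s4} --2--> {s0, s1, s2, s3, s4}  [seen]
{s0, s1, s2, s4} --0--> {s0, s1, s2, s3, s4}  [seen]
{s0, s1, s2, s4} --1--> {s0, s1, s2, s3, s4}  [seen]
{s0, s1, s2, s4} --2--> {s0, s1, s2, s4}  [seen]
{s1, s2, s3, s4} --0--> {s0, s1, s2, s3, s4}  [seen]
{s1, s2, s3, s4} --1--> {s1, s2, s3, s4}  [seen]
{s1, s2, s3, s4} --2--> {s0, s1, s2, s3, s4}  [seen]
{s0, s2, s3} --0--> {s1, s2, s4}  [seen]
{s0, s2, s3} --1--> {s0, s1, s2, s4}  [seen]
{s0, s2, s3} --2--> {s0, s1, s2, s3, s4}  [seen]
Reachable DFA states: {s0}, {s2}, {s4}, {s1, s2}, {s1, s4}, {s0, s1, s2, s3}, {s2, s3}, {s1, s2, s4}, {s0, s4}, {s0, s1, s2, s3, s4}, {s2, s3, s4}, {s0, s1, s2, s4}, {s1, s2, s3, s4}, {s0, s2, s3}.

14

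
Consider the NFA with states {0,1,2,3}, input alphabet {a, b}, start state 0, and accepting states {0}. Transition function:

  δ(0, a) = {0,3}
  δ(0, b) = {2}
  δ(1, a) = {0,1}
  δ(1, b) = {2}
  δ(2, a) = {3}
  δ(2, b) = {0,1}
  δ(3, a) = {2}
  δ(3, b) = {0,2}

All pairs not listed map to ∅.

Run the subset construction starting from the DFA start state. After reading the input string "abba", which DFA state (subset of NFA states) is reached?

Start: {0}.
δ(0,a) = {0,3}.
Union: {0,3}.
After a: {0,3}.
δ(0,b) = {2}; δ(3,b) = {0,2}.
Union: {0,2}.
After b: {0,2}.
δ(0,b) = {2}; δ(2,b) = {0,1}.
Union: {0,1,2}.
After b: {0,1,2}.
δ(0,a) = {0,3}; δ(1,a) = {0,1}; δ(2,a) = {3}.
Union: {0,1,3}.
After a: {0,1,3}.

{0,1,3}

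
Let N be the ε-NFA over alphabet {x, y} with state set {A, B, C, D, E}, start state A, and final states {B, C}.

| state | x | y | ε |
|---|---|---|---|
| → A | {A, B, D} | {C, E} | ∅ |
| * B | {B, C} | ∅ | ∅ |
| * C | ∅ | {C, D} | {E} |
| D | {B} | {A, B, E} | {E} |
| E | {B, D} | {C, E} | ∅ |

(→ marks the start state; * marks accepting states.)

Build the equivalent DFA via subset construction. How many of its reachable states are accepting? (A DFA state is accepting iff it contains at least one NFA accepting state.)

7

Start state of the DFA: {A} (ε-closure of the NFA start).
{A} --x--> {A, B, D, E}  [new]
{A} --y--> {C, E}  [new]
{A, B, D, E} --x--> {A, B, C, D, E}  [new]
{A, B, D, E} --y--> {A, B, C, E}  [new]
{C, E} --x--> {B, D, E}  [new]
{C, E} --y--> {C, D, E}  [new]
{A, B, C, D, E} --x--> {A, B, C, D, E}  [seen]
{A, B, C, D, E} --y--> {A, B, C, D, E}  [seen]
{A, B, C, E} --x--> {A, B, C, D, E}  [seen]
{A, B, C, E} --y--> {C, D, E}  [seen]
{B, D, E} --x--> {B, C, D, E}  [new]
{B, D, E} --y--> {A, B, C, E}  [seen]
{C, D, E} --x--> {B, D, E}  [seen]
{C, D, E} --y--> {A, B, C, D, E}  [seen]
{B, C, D, E} --x--> {B, C, D, E}  [seen]
{B, C, D, E} --y--> {A, B, C, D, E}  [seen]
Reachable DFA states: {A}, {A, B, D, E}, {C, E}, {A, B, C, D, E}, {A, B, C, E}, {B, D, E}, {C, D, E}, {B, C, D, E}.
Accepting DFA states (contain an NFA accepting state): {A, B, D, E}, {C, E}, {A, B, C, D, E}, {A, B, C, E}, {B, D, E}, {C, D, E}, {B, C, D, E}.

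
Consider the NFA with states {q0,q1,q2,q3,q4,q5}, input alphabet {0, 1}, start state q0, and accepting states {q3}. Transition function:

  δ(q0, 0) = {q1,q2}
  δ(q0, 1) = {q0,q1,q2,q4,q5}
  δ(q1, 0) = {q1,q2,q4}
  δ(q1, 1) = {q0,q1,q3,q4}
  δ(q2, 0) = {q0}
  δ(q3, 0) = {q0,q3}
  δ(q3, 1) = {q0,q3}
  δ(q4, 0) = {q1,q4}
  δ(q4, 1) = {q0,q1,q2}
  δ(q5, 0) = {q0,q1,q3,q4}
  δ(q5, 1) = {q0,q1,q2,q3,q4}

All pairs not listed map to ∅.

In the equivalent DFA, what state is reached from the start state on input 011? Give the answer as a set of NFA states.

{q0,q1,q2,q3,q4,q5}

Start: {q0}.
δ(q0,0) = {q1,q2}.
Union: {q1,q2}.
After 0: {q1,q2}.
δ(q1,1) = {q0,q1,q3,q4}; δ(q2,1) = ∅.
Union: {q0,q1,q3,q4}.
After 1: {q0,q1,q3,q4}.
δ(q0,1) = {q0,q1,q2,q4,q5}; δ(q1,1) = {q0,q1,q3,q4}; δ(q3,1) = {q0,q3}; δ(q4,1) = {q0,q1,q2}.
Union: {q0,q1,q2,q3,q4,q5}.
After 1: {q0,q1,q2,q3,q4,q5}.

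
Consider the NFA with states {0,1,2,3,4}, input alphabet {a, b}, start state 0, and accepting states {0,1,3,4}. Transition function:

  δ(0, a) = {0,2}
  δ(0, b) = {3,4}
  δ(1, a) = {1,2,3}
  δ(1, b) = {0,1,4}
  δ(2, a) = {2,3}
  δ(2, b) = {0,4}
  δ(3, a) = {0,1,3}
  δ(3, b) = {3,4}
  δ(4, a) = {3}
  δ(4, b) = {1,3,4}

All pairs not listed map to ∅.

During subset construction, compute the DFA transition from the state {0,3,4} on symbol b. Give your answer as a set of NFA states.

δ(0,b) = {3,4}; δ(3,b) = {3,4}; δ(4,b) = {1,3,4}.
Union: {1,3,4}.

{1,3,4}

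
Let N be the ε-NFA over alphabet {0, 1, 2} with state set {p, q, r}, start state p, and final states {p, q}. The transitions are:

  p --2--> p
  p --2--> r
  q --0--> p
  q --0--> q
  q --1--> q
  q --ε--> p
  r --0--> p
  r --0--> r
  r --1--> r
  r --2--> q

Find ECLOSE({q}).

Begin with {q}.
q →ε {p}; add p.
ε-closure = {p, q}.

{p, q}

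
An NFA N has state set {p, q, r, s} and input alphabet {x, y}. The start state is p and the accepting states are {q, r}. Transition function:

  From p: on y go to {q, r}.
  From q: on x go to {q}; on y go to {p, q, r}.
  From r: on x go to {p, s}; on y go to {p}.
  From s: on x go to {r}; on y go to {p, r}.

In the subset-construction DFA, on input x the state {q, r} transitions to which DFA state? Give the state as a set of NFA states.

{p, q, s}

δ(q,x) = {q}; δ(r,x) = {p, s}.
Union: {p, q, s}.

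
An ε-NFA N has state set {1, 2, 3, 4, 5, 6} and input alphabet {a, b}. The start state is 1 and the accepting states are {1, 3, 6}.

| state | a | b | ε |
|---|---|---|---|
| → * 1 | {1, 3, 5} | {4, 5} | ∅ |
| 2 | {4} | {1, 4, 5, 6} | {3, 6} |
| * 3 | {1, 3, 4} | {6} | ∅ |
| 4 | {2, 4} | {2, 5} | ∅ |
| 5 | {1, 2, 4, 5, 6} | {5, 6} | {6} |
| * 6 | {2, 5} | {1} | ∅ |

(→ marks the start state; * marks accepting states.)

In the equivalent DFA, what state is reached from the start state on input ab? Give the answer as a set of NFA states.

{1, 4, 5, 6}

Start: {1}.
δ(1,a) = {1, 3, 5}.
Union: {1, 3, 5}.
ε-closure gives {1, 3, 5, 6}.
After a: {1, 3, 5, 6}.
δ(1,b) = {4, 5}; δ(3,b) = {6}; δ(5,b) = {5, 6}; δ(6,b) = {1}.
Union: {1, 4, 5, 6}.
After b: {1, 4, 5, 6}.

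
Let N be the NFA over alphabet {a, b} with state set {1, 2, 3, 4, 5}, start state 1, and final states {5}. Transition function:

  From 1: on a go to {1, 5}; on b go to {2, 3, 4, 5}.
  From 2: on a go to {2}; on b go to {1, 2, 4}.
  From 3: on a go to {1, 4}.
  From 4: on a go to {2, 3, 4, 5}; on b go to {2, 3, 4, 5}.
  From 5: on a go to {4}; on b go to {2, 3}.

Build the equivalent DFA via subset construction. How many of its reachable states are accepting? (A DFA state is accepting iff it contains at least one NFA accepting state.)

Start state of the DFA: {1}.
{1} --a--> {1, 5}  [new]
{1} --b--> {2, 3, 4, 5}  [new]
{1, 5} --a--> {1, 4, 5}  [new]
{1, 5} --b--> {2, 3, 4, 5}  [seen]
{2, 3, 4, 5} --a--> {1, 2, 3, 4, 5}  [new]
{2, 3, 4, 5} --b--> {1, 2, 3, 4, 5}  [seen]
{1, 4, 5} --a--> {1, 2, 3, 4, 5}  [seen]
{1, 4, 5} --b--> {2, 3, 4, 5}  [seen]
{1, 2, 3, 4, 5} --a--> {1, 2, 3, 4, 5}  [seen]
{1, 2, 3, 4, 5} --b--> {1, 2, 3, 4, 5}  [seen]
Reachable DFA states: {1}, {1, 5}, {2, 3, 4, 5}, {1, 4, 5}, {1, 2, 3, 4, 5}.
Accepting DFA states (contain an NFA accepting state): {1, 5}, {2, 3, 4, 5}, {1, 4, 5}, {1, 2, 3, 4, 5}.

4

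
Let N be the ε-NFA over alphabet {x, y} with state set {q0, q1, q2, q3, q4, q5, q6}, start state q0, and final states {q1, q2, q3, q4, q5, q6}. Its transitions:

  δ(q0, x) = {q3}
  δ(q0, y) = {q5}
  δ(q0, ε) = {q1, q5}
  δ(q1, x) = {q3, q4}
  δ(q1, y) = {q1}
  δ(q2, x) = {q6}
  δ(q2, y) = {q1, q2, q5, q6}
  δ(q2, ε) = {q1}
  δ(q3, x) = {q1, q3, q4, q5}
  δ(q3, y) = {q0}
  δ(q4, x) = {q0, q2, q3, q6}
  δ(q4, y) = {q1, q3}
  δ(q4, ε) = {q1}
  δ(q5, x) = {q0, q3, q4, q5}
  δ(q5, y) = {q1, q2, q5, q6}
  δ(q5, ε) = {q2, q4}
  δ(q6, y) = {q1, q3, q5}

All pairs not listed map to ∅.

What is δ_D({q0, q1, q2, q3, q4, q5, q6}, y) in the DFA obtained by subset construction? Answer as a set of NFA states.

δ(q0,y) = {q5}; δ(q1,y) = {q1}; δ(q2,y) = {q1, q2, q5, q6}; δ(q3,y) = {q0}; δ(q4,y) = {q1, q3}; δ(q5,y) = {q1, q2, q5, q6}; δ(q6,y) = {q1, q3, q5}.
Union: {q0, q1, q2, q3, q5, q6}.
ε-closure gives {q0, q1, q2, q3, q4, q5, q6}.

{q0, q1, q2, q3, q4, q5, q6}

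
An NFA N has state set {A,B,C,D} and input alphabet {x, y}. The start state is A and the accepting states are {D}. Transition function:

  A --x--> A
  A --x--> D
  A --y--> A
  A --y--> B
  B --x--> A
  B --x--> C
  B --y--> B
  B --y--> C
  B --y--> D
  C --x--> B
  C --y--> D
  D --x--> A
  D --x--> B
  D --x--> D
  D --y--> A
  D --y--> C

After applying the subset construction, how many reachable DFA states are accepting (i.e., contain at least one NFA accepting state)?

4

Start state of the DFA: {A}.
{A} --x--> {A,D}  [new]
{A} --y--> {A,B}  [new]
{A,D} --x--> {A,B,D}  [new]
{A,D} --y--> {A,B,C}  [new]
{A,B} --x--> {A,C,D}  [new]
{A,B} --y--> {A,B,C,D}  [new]
{A,B,D} --x--> {A,B,C,D}  [seen]
{A,B,D} --y--> {A,B,C,D}  [seen]
{A,B,C} --x--> {A,B,C,D}  [seen]
{A,B,C} --y--> {A,B,C,D}  [seen]
{A,C,D} --x--> {A,B,D}  [seen]
{A,C,D} --y--> {A,B,C,D}  [seen]
{A,B,C,D} --x--> {A,B,C,D}  [seen]
{A,B,C,D} --y--> {A,B,C,D}  [seen]
Reachable DFA states: {A}, {A,D}, {A,B}, {A,B,D}, {A,B,C}, {A,C,D}, {A,B,C,D}.
Accepting DFA states (contain an NFA accepting state): {A,D}, {A,B,D}, {A,C,D}, {A,B,C,D}.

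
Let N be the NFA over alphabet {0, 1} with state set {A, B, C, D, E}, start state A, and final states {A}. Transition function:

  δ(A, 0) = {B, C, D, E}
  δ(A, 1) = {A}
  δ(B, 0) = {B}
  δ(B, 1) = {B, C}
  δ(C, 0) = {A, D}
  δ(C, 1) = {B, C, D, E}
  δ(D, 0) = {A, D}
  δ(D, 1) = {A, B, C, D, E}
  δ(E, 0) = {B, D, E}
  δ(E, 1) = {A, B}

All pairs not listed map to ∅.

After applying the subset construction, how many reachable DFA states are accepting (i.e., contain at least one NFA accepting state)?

3

Start state of the DFA: {A}.
{A} --0--> {B, C, D, E}  [new]
{A} --1--> {A}  [seen]
{B, C, D, E} --0--> {A, B, D, E}  [new]
{B, C, D, E} --1--> {A, B, C, D, E}  [new]
{A, B, D, E} --0--> {A, B, C, D, E}  [seen]
{A, B, D, E} --1--> {A, B, C, D, E}  [seen]
{A, B, C, D, E} --0--> {A, B, C, D, E}  [seen]
{A, B, C, D, E} --1--> {A, B, C, D, E}  [seen]
Reachable DFA states: {A}, {B, C, D, E}, {A, B, D, E}, {A, B, C, D, E}.
Accepting DFA states (contain an NFA accepting state): {A}, {A, B, D, E}, {A, B, C, D, E}.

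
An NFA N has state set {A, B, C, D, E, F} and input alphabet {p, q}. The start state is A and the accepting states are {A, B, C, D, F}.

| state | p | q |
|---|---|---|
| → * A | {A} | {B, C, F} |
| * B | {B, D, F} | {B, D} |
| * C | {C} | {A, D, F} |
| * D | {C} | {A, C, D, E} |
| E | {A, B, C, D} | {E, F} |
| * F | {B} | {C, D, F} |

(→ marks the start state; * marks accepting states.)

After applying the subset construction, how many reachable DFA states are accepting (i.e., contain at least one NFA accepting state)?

5

Start state of the DFA: {A}.
{A} --p--> {A}  [seen]
{A} --q--> {B, C, F}  [new]
{B, C, F} --p--> {B, C, D, F}  [new]
{B, C, F} --q--> {A, B, C, D, F}  [new]
{B, C, D, F} --p--> {B, C, D, F}  [seen]
{B, C, D, F} --q--> {A, B, C, D, E, F}  [new]
{A, B, C, D, F} --p--> {A, B, C, D, F}  [seen]
{A, B, C, D, F} --q--> {A, B, C, D, E, F}  [seen]
{A, B, C, D, E, F} --p--> {A, B, C, D, F}  [seen]
{A, B, C, D, E, F} --q--> {A, B, C, D, E, F}  [seen]
Reachable DFA states: {A}, {B, C, F}, {B, C, D, F}, {A, B, C, D, F}, {A, B, C, D, E, F}.
Accepting DFA states (contain an NFA accepting state): {A}, {B, C, F}, {B, C, D, F}, {A, B, C, D, F}, {A, B, C, D, E, F}.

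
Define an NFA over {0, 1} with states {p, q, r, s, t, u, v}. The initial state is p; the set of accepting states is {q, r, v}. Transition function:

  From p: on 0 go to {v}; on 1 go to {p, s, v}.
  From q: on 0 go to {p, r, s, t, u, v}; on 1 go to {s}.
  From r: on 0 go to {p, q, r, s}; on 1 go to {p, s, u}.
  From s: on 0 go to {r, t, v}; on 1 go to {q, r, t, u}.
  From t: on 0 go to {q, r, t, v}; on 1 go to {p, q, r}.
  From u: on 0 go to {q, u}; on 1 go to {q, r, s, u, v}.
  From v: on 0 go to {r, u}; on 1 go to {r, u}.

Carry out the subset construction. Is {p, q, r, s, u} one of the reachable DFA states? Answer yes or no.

yes

Start state of the DFA: {p}.
{p} --0--> {v}  [new]
{p} --1--> {p, s, v}  [new]
{v} --0--> {r, u}  [new]
{v} --1--> {r, u}  [seen]
{p, s, v} --0--> {r, t, u, v}  [new]
{p, s, v} --1--> {p, q, r, s, t, u, v}  [new]
{r, u} --0--> {p, q, r, s, u}  [new]
{r, u} --1--> {p, q, r, s, u, v}  [new]
{r, t, u, v} --0--> {p, q, r, s, t, u, v}  [seen]
{r, t, u, v} --1--> {p, q, r, s, u, v}  [seen]
{p, q, r, s, t, u, v} --0--> {p, q, r, s, t, u, v}  [seen]
{p, q, r, s, t, u, v} --1--> {p, q, r, s, t, u, v}  [seen]
{p, q, r, s, u} --0--> {p, q, r, s, t, u, v}  [seen]
{p, q, r, s, u} --1--> {p, q, r, s, t, u, v}  [seen]
{p, q, r, s, u, v} --0--> {p, q, r, s, t, u, v}  [seen]
{p, q, r, s, u, v} --1--> {p, q, r, s, t, u, v}  [seen]
Reachable DFA states: {p}, {v}, {p, s, v}, {r, u}, {r, t, u, v}, {p, q, r, s, t, u, v}, {p, q, r, s, u}, {p, q, r, s, u, v}.
{p, q, r, s, u} is among them.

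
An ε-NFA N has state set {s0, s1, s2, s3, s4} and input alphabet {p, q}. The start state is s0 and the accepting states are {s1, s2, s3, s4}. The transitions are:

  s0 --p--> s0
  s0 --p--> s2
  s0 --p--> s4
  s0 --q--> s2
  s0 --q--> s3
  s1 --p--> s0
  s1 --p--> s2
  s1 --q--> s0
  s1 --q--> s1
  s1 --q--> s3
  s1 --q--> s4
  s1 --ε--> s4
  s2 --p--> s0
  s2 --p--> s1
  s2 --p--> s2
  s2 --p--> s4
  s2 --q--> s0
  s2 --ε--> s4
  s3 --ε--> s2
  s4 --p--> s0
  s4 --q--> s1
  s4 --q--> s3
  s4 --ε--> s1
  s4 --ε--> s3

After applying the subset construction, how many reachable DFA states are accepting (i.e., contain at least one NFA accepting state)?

2

Start state of the DFA: {s0} (ε-closure of the NFA start).
{s0} --p--> {s0, s1, s2, s3, s4}  [new]
{s0} --q--> {s1, s2, s3, s4}  [new]
{s0, s1, s2, s3, s4} --p--> {s0, s1, s2, s3, s4}  [seen]
{s0, s1, s2, s3, s4} --q--> {s0, s1, s2, s3, s4}  [seen]
{s1, s2, s3, s4} --p--> {s0, s1, s2, s3, s4}  [seen]
{s1, s2, s3, s4} --q--> {s0, s1, s2, s3, s4}  [seen]
Reachable DFA states: {s0}, {s0, s1, s2, s3, s4}, {s1, s2, s3, s4}.
Accepting DFA states (contain an NFA accepting state): {s0, s1, s2, s3, s4}, {s1, s2, s3, s4}.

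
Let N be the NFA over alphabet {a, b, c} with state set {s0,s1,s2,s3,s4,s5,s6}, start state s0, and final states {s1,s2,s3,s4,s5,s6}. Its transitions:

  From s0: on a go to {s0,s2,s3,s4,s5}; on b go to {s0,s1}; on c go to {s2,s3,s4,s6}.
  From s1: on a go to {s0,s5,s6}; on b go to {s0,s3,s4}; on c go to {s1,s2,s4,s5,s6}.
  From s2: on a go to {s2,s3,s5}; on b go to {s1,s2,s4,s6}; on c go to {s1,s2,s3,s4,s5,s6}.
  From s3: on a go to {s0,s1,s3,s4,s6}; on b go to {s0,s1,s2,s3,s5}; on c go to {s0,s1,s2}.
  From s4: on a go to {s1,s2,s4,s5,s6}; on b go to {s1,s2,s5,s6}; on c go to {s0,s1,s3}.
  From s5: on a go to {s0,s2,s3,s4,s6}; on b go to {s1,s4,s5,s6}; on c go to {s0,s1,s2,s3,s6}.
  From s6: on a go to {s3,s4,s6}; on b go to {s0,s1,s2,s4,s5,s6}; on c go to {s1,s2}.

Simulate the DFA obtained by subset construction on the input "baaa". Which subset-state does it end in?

{s0,s1,s2,s3,s4,s5,s6}

Start: {s0}.
δ(s0,b) = {s0,s1}.
Union: {s0,s1}.
After b: {s0,s1}.
δ(s0,a) = {s0,s2,s3,s4,s5}; δ(s1,a) = {s0,s5,s6}.
Union: {s0,s2,s3,s4,s5,s6}.
After a: {s0,s2,s3,s4,s5,s6}.
δ(s0,a) = {s0,s2,s3,s4,s5}; δ(s2,a) = {s2,s3,s5}; δ(s3,a) = {s0,s1,s3,s4,s6}; δ(s4,a) = {s1,s2,s4,s5,s6}; δ(s5,a) = {s0,s2,s3,s4,s6}; δ(s6,a) = {s3,s4,s6}.
Union: {s0,s1,s2,s3,s4,s5,s6}.
After a: {s0,s1,s2,s3,s4,s5,s6}.
δ(s0,a) = {s0,s2,s3,s4,s5}; δ(s1,a) = {s0,s5,s6}; δ(s2,a) = {s2,s3,s5}; δ(s3,a) = {s0,s1,s3,s4,s6}; δ(s4,a) = {s1,s2,s4,s5,s6}; δ(s5,a) = {s0,s2,s3,s4,s6}; δ(s6,a) = {s3,s4,s6}.
Union: {s0,s1,s2,s3,s4,s5,s6}.
After a: {s0,s1,s2,s3,s4,s5,s6}.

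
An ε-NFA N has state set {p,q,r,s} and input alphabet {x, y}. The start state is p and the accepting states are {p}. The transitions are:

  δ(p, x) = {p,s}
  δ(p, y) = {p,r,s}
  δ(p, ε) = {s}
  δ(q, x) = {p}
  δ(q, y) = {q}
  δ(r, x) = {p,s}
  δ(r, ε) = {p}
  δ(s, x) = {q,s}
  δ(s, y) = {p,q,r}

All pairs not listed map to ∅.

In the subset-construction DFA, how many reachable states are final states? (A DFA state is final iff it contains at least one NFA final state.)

Start state of the DFA: {p,s} (ε-closure of the NFA start).
{p,s} --x--> {p,q,s}  [new]
{p,s} --y--> {p,q,r,s}  [new]
{p,q,s} --x--> {p,q,s}  [seen]
{p,q,s} --y--> {p,q,r,s}  [seen]
{p,q,r,s} --x--> {p,q,s}  [seen]
{p,q,r,s} --y--> {p,q,r,s}  [seen]
Reachable DFA states: {p,s}, {p,q,s}, {p,q,r,s}.
Accepting DFA states (contain an NFA accepting state): {p,s}, {p,q,s}, {p,q,r,s}.

3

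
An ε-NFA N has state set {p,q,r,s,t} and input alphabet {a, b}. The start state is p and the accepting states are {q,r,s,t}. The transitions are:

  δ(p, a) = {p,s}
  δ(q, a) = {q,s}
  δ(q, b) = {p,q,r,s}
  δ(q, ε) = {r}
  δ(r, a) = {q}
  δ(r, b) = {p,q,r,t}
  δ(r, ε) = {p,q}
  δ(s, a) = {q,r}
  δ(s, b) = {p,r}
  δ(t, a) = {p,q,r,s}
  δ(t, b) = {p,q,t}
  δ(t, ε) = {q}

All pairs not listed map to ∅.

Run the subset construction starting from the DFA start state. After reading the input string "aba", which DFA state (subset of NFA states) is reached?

Start: {p}.
δ(p,a) = {p,s}.
Union: {p,s}.
After a: {p,s}.
δ(p,b) = ∅; δ(s,b) = {p,r}.
Union: {p,r}.
ε-closure gives {p,q,r}.
After b: {p,q,r}.
δ(p,a) = {p,s}; δ(q,a) = {q,s}; δ(r,a) = {q}.
Union: {p,q,s}.
ε-closure gives {p,q,r,s}.
After a: {p,q,r,s}.

{p,q,r,s}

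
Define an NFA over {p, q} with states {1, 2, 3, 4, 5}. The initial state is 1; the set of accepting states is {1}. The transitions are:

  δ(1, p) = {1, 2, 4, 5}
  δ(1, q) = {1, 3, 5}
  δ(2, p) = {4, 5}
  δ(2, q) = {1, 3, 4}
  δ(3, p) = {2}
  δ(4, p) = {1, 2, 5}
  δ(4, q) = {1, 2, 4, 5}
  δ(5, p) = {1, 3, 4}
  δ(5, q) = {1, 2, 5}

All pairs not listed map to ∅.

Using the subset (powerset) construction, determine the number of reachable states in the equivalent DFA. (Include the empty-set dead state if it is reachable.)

5

Start state of the DFA: {1}.
{1} --p--> {1, 2, 4, 5}  [new]
{1} --q--> {1, 3, 5}  [new]
{1, 2, 4, 5} --p--> {1, 2, 3, 4, 5}  [new]
{1, 2, 4, 5} --q--> {1, 2, 3, 4, 5}  [seen]
{1, 3, 5} --p--> {1, 2, 3, 4, 5}  [seen]
{1, 3, 5} --q--> {1, 2, 3, 5}  [new]
{1, 2, 3, 4, 5} --p--> {1, 2, 3, 4, 5}  [seen]
{1, 2, 3, 4, 5} --q--> {1, 2, 3, 4, 5}  [seen]
{1, 2, 3, 5} --p--> {1, 2, 3, 4, 5}  [seen]
{1, 2, 3, 5} --q--> {1, 2, 3, 4, 5}  [seen]
Reachable DFA states: {1}, {1, 2, 4, 5}, {1, 3, 5}, {1, 2, 3, 4, 5}, {1, 2, 3, 5}.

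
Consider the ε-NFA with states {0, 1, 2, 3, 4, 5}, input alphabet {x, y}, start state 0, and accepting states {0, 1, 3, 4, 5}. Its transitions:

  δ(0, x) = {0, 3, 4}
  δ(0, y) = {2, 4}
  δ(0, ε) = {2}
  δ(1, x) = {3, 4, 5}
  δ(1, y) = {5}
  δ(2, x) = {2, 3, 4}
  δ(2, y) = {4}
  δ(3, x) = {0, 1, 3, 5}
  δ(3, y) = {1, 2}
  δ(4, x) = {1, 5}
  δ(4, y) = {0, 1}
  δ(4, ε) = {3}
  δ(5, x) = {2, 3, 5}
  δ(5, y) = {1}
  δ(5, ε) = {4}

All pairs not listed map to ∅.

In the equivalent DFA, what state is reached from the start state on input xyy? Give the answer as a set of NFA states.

Start: {0, 2}.
δ(0,x) = {0, 3, 4}; δ(2,x) = {2, 3, 4}.
Union: {0, 2, 3, 4}.
After x: {0, 2, 3, 4}.
δ(0,y) = {2, 4}; δ(2,y) = {4}; δ(3,y) = {1, 2}; δ(4,y) = {0, 1}.
Union: {0, 1, 2, 4}.
ε-closure gives {0, 1, 2, 3, 4}.
After y: {0, 1, 2, 3, 4}.
δ(0,y) = {2, 4}; δ(1,y) = {5}; δ(2,y) = {4}; δ(3,y) = {1, 2}; δ(4,y) = {0, 1}.
Union: {0, 1, 2, 4, 5}.
ε-closure gives {0, 1, 2, 3, 4, 5}.
After y: {0, 1, 2, 3, 4, 5}.

{0, 1, 2, 3, 4, 5}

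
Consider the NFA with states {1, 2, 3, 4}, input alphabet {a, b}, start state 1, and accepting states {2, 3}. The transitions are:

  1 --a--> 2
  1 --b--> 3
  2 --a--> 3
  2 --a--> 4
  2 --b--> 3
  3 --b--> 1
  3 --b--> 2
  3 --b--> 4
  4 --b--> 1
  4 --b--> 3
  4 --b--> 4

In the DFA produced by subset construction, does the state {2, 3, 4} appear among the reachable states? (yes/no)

Start state of the DFA: {1}.
{1} --a--> {2}  [new]
{1} --b--> {3}  [new]
{2} --a--> {3, 4}  [new]
{2} --b--> {3}  [seen]
{3} --a--> ∅  [new]
{3} --b--> {1, 2, 4}  [new]
{3, 4} --a--> ∅  [seen]
{3, 4} --b--> {1, 2, 3, 4}  [new]
∅ --a--> ∅  [seen]
∅ --b--> ∅  [seen]
{1, 2, 4} --a--> {2, 3, 4}  [new]
{1, 2, 4} --b--> {1, 3, 4}  [new]
{1, 2, 3, 4} --a--> {2, 3, 4}  [seen]
{1, 2, 3, 4} --b--> {1, 2, 3, 4}  [seen]
{2, 3, 4} --a--> {3, 4}  [seen]
{2, 3, 4} --b--> {1, 2, 3, 4}  [seen]
{1, 3, 4} --a--> {2}  [seen]
{1, 3, 4} --b--> {1, 2, 3, 4}  [seen]
Reachable DFA states: {1}, {2}, {3}, {3, 4}, ∅, {1, 2, 4}, {1, 2, 3, 4}, {2, 3, 4}, {1, 3, 4}.
{2, 3, 4} is among them.

yes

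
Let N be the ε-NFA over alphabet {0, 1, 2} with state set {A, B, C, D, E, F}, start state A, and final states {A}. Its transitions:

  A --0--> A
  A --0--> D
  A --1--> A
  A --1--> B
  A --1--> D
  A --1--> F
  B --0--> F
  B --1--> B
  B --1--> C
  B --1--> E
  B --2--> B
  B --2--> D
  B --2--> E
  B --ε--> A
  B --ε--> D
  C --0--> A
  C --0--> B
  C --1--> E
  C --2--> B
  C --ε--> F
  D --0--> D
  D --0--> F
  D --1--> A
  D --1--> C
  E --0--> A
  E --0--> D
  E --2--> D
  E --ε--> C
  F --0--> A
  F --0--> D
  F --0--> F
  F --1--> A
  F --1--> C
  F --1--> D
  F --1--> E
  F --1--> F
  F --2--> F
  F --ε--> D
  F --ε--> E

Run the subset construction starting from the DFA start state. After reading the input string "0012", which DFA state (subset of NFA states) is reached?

Start: {A}.
δ(A,0) = {A, D}.
Union: {A, D}.
After 0: {A, D}.
δ(A,0) = {A, D}; δ(D,0) = {D, F}.
Union: {A, D, F}.
ε-closure gives {A, C, D, E, F}.
After 0: {A, C, D, E, F}.
δ(A,1) = {A, B, D, F}; δ(C,1) = {E}; δ(D,1) = {A, C}; δ(E,1) = ∅; δ(F,1) = {A, C, D, E, F}.
Union: {A, B, C, D, E, F}.
After 1: {A, B, C, D, E, F}.
δ(A,2) = ∅; δ(B,2) = {B, D, E}; δ(C,2) = {B}; δ(D,2) = ∅; δ(E,2) = {D}; δ(F,2) = {F}.
Union: {B, D, E, F}.
ε-closure gives {A, B, C, D, E, F}.
After 2: {A, B, C, D, E, F}.

{A, B, C, D, E, F}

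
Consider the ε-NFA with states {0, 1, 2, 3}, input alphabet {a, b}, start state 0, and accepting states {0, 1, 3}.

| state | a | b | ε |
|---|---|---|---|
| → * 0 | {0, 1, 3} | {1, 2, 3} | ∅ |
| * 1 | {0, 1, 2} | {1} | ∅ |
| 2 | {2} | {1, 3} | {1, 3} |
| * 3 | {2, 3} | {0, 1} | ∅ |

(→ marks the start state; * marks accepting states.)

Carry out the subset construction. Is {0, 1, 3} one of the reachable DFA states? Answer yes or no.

Start state of the DFA: {0} (ε-closure of the NFA start).
{0} --a--> {0, 1, 3}  [new]
{0} --b--> {1, 2, 3}  [new]
{0, 1, 3} --a--> {0, 1, 2, 3}  [new]
{0, 1, 3} --b--> {0, 1, 2, 3}  [seen]
{1, 2, 3} --a--> {0, 1, 2, 3}  [seen]
{1, 2, 3} --b--> {0, 1, 3}  [seen]
{0, 1, 2, 3} --a--> {0, 1, 2, 3}  [seen]
{0, 1, 2, 3} --b--> {0, 1, 2, 3}  [seen]
Reachable DFA states: {0}, {0, 1, 3}, {1, 2, 3}, {0, 1, 2, 3}.
{0, 1, 3} is among them.

yes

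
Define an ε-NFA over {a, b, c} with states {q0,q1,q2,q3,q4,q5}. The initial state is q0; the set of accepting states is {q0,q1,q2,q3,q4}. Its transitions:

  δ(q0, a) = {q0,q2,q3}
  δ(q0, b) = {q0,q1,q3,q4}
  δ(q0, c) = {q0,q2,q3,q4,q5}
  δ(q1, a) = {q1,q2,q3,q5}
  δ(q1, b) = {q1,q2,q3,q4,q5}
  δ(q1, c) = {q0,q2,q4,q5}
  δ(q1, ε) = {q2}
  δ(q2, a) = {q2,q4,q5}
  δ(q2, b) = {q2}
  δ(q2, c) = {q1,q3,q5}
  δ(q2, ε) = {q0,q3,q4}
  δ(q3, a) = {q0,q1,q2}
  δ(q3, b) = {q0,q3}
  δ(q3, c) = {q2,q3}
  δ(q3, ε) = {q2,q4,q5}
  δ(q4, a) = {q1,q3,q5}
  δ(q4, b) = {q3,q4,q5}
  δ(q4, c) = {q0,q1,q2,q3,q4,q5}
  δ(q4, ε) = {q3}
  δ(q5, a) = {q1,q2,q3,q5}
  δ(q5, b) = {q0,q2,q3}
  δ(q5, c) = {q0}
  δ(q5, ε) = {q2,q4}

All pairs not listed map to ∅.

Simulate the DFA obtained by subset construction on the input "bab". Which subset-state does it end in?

{q0,q1,q2,q3,q4,q5}

Start: {q0}.
δ(q0,b) = {q0,q1,q3,q4}.
Union: {q0,q1,q3,q4}.
ε-closure gives {q0,q1,q2,q3,q4,q5}.
After b: {q0,q1,q2,q3,q4,q5}.
δ(q0,a) = {q0,q2,q3}; δ(q1,a) = {q1,q2,q3,q5}; δ(q2,a) = {q2,q4,q5}; δ(q3,a) = {q0,q1,q2}; δ(q4,a) = {q1,q3,q5}; δ(q5,a) = {q1,q2,q3,q5}.
Union: {q0,q1,q2,q3,q4,q5}.
After a: {q0,q1,q2,q3,q4,q5}.
δ(q0,b) = {q0,q1,q3,q4}; δ(q1,b) = {q1,q2,q3,q4,q5}; δ(q2,b) = {q2}; δ(q3,b) = {q0,q3}; δ(q4,b) = {q3,q4,q5}; δ(q5,b) = {q0,q2,q3}.
Union: {q0,q1,q2,q3,q4,q5}.
After b: {q0,q1,q2,q3,q4,q5}.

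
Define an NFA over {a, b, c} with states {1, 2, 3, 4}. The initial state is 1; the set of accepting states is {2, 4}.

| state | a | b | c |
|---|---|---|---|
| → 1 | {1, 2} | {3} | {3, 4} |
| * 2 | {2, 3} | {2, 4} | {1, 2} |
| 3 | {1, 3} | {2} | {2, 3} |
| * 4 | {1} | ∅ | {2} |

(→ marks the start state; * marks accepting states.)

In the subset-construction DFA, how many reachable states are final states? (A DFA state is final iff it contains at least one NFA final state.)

Start state of the DFA: {1}.
{1} --a--> {1, 2}  [new]
{1} --b--> {3}  [new]
{1} --c--> {3, 4}  [new]
{1, 2} --a--> {1, 2, 3}  [new]
{1, 2} --b--> {2, 3, 4}  [new]
{1, 2} --c--> {1, 2, 3, 4}  [new]
{3} --a--> {1, 3}  [new]
{3} --b--> {2}  [new]
{3} --c--> {2, 3}  [new]
{3, 4} --a--> {1, 3}  [seen]
{3, 4} --b--> {2}  [seen]
{3, 4} --c--> {2, 3}  [seen]
{1, 2, 3} --a--> {1, 2, 3}  [seen]
{1, 2, 3} --b--> {2, 3, 4}  [seen]
{1, 2, 3} --c--> {1, 2, 3, 4}  [seen]
{2, 3, 4} --a--> {1, 2, 3}  [seen]
{2, 3, 4} --b--> {2, 4}  [new]
{2, 3, 4} --c--> {1, 2, 3}  [seen]
{1, 2, 3, 4} --a--> {1, 2, 3}  [seen]
{1, 2, 3, 4} --b--> {2, 3, 4}  [seen]
{1, 2, 3, 4} --c--> {1, 2, 3, 4}  [seen]
{1, 3} --a--> {1, 2, 3}  [seen]
{1, 3} --b--> {2, 3}  [seen]
{1, 3} --c--> {2, 3, 4}  [seen]
{2} --a--> {2, 3}  [seen]
{2} --b--> {2, 4}  [seen]
{2} --c--> {1, 2}  [seen]
{2, 3} --a--> {1, 2, 3}  [seen]
{2, 3} --b--> {2, 4}  [seen]
{2, 3} --c--> {1, 2, 3}  [seen]
{2, 4} --a--> {1, 2, 3}  [seen]
{2, 4} --b--> {2, 4}  [seen]
{2, 4} --c--> {1, 2}  [seen]
Reachable DFA states: {1}, {1, 2}, {3}, {3, 4}, {1, 2, 3}, {2, 3, 4}, {1, 2, 3, 4}, {1, 3}, {2}, {2, 3}, {2, 4}.
Accepting DFA states (contain an NFA accepting state): {1, 2}, {3, 4}, {1, 2, 3}, {2, 3, 4}, {1, 2, 3, 4}, {2}, {2, 3}, {2, 4}.

8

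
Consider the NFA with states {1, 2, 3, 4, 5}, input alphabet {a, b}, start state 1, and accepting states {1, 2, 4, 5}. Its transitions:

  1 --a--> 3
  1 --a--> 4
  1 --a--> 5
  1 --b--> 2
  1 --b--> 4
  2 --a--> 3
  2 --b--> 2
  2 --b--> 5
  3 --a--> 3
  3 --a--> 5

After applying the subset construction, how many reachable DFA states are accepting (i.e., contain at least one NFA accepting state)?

Start state of the DFA: {1}.
{1} --a--> {3, 4, 5}  [new]
{1} --b--> {2, 4}  [new]
{3, 4, 5} --a--> {3, 5}  [new]
{3, 4, 5} --b--> ∅  [new]
{2, 4} --a--> {3}  [new]
{2, 4} --b--> {2, 5}  [new]
{3, 5} --a--> {3, 5}  [seen]
{3, 5} --b--> ∅  [seen]
∅ --a--> ∅  [seen]
∅ --b--> ∅  [seen]
{3} --a--> {3, 5}  [seen]
{3} --b--> ∅  [seen]
{2, 5} --a--> {3}  [seen]
{2, 5} --b--> {2, 5}  [seen]
Reachable DFA states: {1}, {3, 4, 5}, {2, 4}, {3, 5}, ∅, {3}, {2, 5}.
Accepting DFA states (contain an NFA accepting state): {1}, {3, 4, 5}, {2, 4}, {3, 5}, {2, 5}.

5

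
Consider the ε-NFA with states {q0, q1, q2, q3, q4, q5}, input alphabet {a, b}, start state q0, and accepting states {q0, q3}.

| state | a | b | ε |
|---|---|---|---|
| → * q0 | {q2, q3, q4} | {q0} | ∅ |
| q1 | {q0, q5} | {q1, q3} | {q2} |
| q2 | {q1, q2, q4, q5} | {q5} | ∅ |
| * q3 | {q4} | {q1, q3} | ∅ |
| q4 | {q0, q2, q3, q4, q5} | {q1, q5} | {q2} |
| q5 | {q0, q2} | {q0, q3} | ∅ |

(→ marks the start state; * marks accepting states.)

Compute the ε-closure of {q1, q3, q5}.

Begin with {q1, q3, q5}.
q1 →ε {q2}; add q2.
ε-closure = {q1, q2, q3, q5}.

{q1, q2, q3, q5}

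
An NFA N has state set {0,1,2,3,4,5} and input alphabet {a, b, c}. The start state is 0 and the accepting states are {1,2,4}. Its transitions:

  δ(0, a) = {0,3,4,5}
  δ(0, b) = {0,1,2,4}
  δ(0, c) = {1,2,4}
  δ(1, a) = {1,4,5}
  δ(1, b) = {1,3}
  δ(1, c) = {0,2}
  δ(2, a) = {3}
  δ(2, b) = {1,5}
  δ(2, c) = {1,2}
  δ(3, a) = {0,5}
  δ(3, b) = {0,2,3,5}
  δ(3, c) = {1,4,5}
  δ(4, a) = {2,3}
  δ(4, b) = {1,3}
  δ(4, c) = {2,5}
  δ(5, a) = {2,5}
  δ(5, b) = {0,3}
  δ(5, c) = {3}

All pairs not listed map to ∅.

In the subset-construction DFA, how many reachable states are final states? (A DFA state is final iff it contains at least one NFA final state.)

Start state of the DFA: {0}.
{0} --a--> {0,3,4,5}  [new]
{0} --b--> {0,1,2,4}  [new]
{0} --c--> {1,2,4}  [new]
{0,3,4,5} --a--> {0,2,3,4,5}  [new]
{0,3,4,5} --b--> {0,1,2,3,4,5}  [new]
{0,3,4,5} --c--> {1,2,3,4,5}  [new]
{0,1,2,4} --a--> {0,1,2,3,4,5}  [seen]
{0,1,2,4} --b--> {0,1,2,3,4,5}  [seen]
{0,1,2,4} --c--> {0,1,2,4,5}  [new]
{1,2,4} --a--> {1,2,3,4,5}  [seen]
{1,2,4} --b--> {1,3,5}  [new]
{1,2,4} --c--> {0,1,2,5}  [new]
{0,2,3,4,5} --a--> {0,2,3,4,5}  [seen]
{0,2,3,4,5} --b--> {0,1,2,3,4,5}  [seen]
{0,2,3,4,5} --c--> {1,2,3,4,5}  [seen]
{0,1,2,3,4,5} --a--> {0,1,2,3,4,5}  [seen]
{0,1,2,3,4,5} --b--> {0,1,2,3,4,5}  [seen]
{0,1,2,3,4,5} --c--> {0,1,2,3,4,5}  [seen]
{1,2,3,4,5} --a--> {0,1,2,3,4,5}  [seen]
{1,2,3,4,5} --b--> {0,1,2,3,5}  [new]
{1,2,3,4,5} --c--> {0,1,2,3,4,5}  [seen]
{0,1,2,4,5} --a--> {0,1,2,3,4,5}  [seen]
{0,1,2,4,5} --b--> {0,1,2,3,4,5}  [seen]
{0,1,2,4,5} --c--> {0,1,2,3,4,5}  [seen]
{1,3,5} --a--> {0,1,2,4,5}  [seen]
{1,3,5} --b--> {0,1,2,3,5}  [seen]
{1,3,5} --c--> {0,1,2,3,4,5}  [seen]
{0,1,2,5} --a--> {0,1,2,3,4,5}  [seen]
{0,1,2,5} --b--> {0,1,2,3,4,5}  [seen]
{0,1,2,5} --c--> {0,1,2,3,4}  [new]
{0,1,2,3,5} --a--> {0,1,2,3,4,5}  [seen]
{0,1,2,3,5} --b--> {0,1,2,3,4,5}  [seen]
{0,1,2,3,5} --c--> {0,1,2,3,4,5}  [seen]
{0,1,2,3,4} --a--> {0,1,2,3,4,5}  [seen]
{0,1,2,3,4} --b--> {0,1,2,3,4,5}  [seen]
{0,1,2,3,4} --c--> {0,1,2,4,5}  [seen]
Reachable DFA states: {0}, {0,3,4,5}, {0,1,2,4}, {1,2,4}, {0,2,3,4,5}, {0,1,2,3,4,5}, {1,2,3,4,5}, {0,1,2,4,5}, {1,3,5}, {0,1,2,5}, {0,1,2,3,5}, {0,1,2,3,4}.
Accepting DFA states (contain an NFA accepting state): {0,3,4,5}, {0,1,2,4}, {1,2,4}, {0,2,3,4,5}, {0,1,2,3,4,5}, {1,2,3,4,5}, {0,1,2,4,5}, {1,3,5}, {0,1,2,5}, {0,1,2,3,5}, {0,1,2,3,4}.

11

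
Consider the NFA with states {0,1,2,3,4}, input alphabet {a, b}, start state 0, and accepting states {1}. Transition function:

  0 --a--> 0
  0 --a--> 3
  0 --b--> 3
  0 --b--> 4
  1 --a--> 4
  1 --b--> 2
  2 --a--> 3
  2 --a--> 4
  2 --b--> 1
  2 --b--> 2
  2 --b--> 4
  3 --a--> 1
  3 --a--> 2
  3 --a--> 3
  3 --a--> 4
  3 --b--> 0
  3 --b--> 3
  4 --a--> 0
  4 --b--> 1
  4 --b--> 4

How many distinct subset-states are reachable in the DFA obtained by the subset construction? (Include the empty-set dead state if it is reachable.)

6

Start state of the DFA: {0}.
{0} --a--> {0,3}  [new]
{0} --b--> {3,4}  [new]
{0,3} --a--> {0,1,2,3,4}  [new]
{0,3} --b--> {0,3,4}  [new]
{3,4} --a--> {0,1,2,3,4}  [seen]
{3,4} --b--> {0,1,3,4}  [new]
{0,1,2,3,4} --a--> {0,1,2,3,4}  [seen]
{0,1,2,3,4} --b--> {0,1,2,3,4}  [seen]
{0,3,4} --a--> {0,1,2,3,4}  [seen]
{0,3,4} --b--> {0,1,3,4}  [seen]
{0,1,3,4} --a--> {0,1,2,3,4}  [seen]
{0,1,3,4} --b--> {0,1,2,3,4}  [seen]
Reachable DFA states: {0}, {0,3}, {3,4}, {0,1,2,3,4}, {0,3,4}, {0,1,3,4}.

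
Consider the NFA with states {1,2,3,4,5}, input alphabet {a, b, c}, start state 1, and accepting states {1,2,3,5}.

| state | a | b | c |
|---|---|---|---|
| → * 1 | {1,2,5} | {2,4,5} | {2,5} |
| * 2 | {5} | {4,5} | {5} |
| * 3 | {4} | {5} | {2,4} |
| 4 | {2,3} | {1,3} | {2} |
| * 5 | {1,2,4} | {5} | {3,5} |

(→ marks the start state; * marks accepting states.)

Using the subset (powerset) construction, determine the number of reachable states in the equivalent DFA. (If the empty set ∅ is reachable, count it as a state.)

Start state of the DFA: {1}.
{1} --a--> {1,2,5}  [new]
{1} --b--> {2,4,5}  [new]
{1} --c--> {2,5}  [new]
{1,2,5} --a--> {1,2,4,5}  [new]
{1,2,5} --b--> {2,4,5}  [seen]
{1,2,5} --c--> {2,3,5}  [new]
{2,4,5} --a--> {1,2,3,4,5}  [new]
{2,4,5} --b--> {1,3,4,5}  [new]
{2,4,5} --c--> {2,3,5}  [seen]
{2,5} --a--> {1,2,4,5}  [seen]
{2,5} --b--> {4,5}  [new]
{2,5} --c--> {3,5}  [new]
{1,2,4,5} --a--> {1,2,3,4,5}  [seen]
{1,2,4,5} --b--> {1,2,3,4,5}  [seen]
{1,2,4,5} --c--> {2,3,5}  [seen]
{2,3,5} --a--> {1,2,4,5}  [seen]
{2,3,5} --b--> {4,5}  [seen]
{2,3,5} --c--> {2,3,4,5}  [new]
{1,2,3,4,5} --a--> {1,2,3,4,5}  [seen]
{1,2,3,4,5} --b--> {1,2,3,4,5}  [seen]
{1,2,3,4,5} --c--> {2,3,4,5}  [seen]
{1,3,4,5} --a--> {1,2,3,4,5}  [seen]
{1,3,4,5} --b--> {1,2,3,4,5}  [seen]
{1,3,4,5} --c--> {2,3,4,5}  [seen]
{4,5} --a--> {1,2,3,4}  [new]
{4,5} --b--> {1,3,5}  [new]
{4,5} --c--> {2,3,5}  [seen]
{3,5} --a--> {1,2,4}  [new]
{3,5} --b--> {5}  [new]
{3,5} --c--> {2,3,4,5}  [seen]
{2,3,4,5} --a--> {1,2,3,4,5}  [seen]
{2,3,4,5} --b--> {1,3,4,5}  [seen]
{2,3,4,5} --c--> {2,3,4,5}  [seen]
{1,2,3,4} --a--> {1,2,3,4,5}  [seen]
{1,2,3,4} --b--> {1,2,3,4,5}  [seen]
{1,2,3,4} --c--> {2,4,5}  [seen]
{1,3,5} --a--> {1,2,4,5}  [seen]
{1,3,5} --b--> {2,4,5}  [seen]
{1,3,5} --c--> {2,3,4,5}  [seen]
{1,2,4} --a--> {1,2,3,5}  [new]
{1,2,4} --b--> {1,2,3,4,5}  [seen]
{1,2,4} --c--> {2,5}  [seen]
{5} --a--> {1,2,4}  [seen]
{5} --b--> {5}  [seen]
{5} --c--> {3,5}  [seen]
{1,2,3,5} --a--> {1,2,4,5}  [seen]
{1,2,3,5} --b--> {2,4,5}  [seen]
{1,2,3,5} --c--> {2,3,4,5}  [seen]
Reachable DFA states: {1}, {1,2,5}, {2,4,5}, {2,5}, {1,2,4,5}, {2,3,5}, {1,2,3,4,5}, {1,3,4,5}, {4,5}, {3,5}, {2,3,4,5}, {1,2,3,4}, {1,3,5}, {1,2,4}, {5}, {1,2,3,5}.

16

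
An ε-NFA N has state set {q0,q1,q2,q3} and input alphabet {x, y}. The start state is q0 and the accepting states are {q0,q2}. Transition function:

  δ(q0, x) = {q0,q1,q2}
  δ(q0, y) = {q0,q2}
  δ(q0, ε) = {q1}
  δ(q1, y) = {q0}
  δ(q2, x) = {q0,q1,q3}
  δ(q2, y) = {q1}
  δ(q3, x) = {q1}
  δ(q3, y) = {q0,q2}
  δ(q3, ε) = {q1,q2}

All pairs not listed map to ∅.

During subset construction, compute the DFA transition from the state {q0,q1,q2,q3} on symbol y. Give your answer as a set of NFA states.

{q0,q1,q2}

δ(q0,y) = {q0,q2}; δ(q1,y) = {q0}; δ(q2,y) = {q1}; δ(q3,y) = {q0,q2}.
Union: {q0,q1,q2}.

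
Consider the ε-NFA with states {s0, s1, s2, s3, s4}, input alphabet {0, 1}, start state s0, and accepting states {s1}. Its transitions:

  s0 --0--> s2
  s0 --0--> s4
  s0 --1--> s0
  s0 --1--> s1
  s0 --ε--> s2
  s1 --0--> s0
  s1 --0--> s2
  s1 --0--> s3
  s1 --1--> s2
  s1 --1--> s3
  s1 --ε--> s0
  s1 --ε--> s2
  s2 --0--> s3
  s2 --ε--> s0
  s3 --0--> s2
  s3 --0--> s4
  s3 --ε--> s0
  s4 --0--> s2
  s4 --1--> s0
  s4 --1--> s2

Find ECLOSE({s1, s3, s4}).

Begin with {s1, s3, s4}.
s1 →ε {s0, s2}; add s0, s2.
ε-closure = {s0, s1, s2, s3, s4}.

{s0, s1, s2, s3, s4}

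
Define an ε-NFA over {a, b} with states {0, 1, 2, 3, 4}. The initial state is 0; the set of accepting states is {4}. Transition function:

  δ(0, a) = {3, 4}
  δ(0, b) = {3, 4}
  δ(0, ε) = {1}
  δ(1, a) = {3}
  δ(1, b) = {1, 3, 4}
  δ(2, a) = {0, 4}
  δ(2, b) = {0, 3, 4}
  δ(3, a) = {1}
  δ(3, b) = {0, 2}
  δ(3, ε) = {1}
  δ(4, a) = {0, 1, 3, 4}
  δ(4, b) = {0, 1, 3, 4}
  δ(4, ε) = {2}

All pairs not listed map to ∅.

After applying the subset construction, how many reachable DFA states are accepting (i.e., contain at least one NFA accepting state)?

Start state of the DFA: {0, 1} (ε-closure of the NFA start).
{0, 1} --a--> {1, 2, 3, 4}  [new]
{0, 1} --b--> {1, 2, 3, 4}  [seen]
{1, 2, 3, 4} --a--> {0, 1, 2, 3, 4}  [new]
{1, 2, 3, 4} --b--> {0, 1, 2, 3, 4}  [seen]
{0, 1, 2, 3, 4} --a--> {0, 1, 2, 3, 4}  [seen]
{0, 1, 2, 3, 4} --b--> {0, 1, 2, 3, 4}  [seen]
Reachable DFA states: {0, 1}, {1, 2, 3, 4}, {0, 1, 2, 3, 4}.
Accepting DFA states (contain an NFA accepting state): {1, 2, 3, 4}, {0, 1, 2, 3, 4}.

2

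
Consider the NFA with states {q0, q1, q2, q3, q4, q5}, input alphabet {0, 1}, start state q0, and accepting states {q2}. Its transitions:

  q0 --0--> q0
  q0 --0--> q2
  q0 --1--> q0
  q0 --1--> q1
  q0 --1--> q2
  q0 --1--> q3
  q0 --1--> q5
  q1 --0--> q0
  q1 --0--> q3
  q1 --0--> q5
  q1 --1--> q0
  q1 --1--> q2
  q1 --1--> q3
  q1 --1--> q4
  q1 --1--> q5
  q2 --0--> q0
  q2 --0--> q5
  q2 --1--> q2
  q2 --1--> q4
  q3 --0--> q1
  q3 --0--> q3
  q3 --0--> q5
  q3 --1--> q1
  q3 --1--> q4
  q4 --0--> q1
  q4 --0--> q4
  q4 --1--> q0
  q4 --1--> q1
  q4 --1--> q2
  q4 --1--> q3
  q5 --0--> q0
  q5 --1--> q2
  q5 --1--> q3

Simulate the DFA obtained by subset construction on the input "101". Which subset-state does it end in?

{q0, q1, q2, q3, q4, q5}

Start: {q0}.
δ(q0,1) = {q0, q1, q2, q3, q5}.
Union: {q0, q1, q2, q3, q5}.
After 1: {q0, q1, q2, q3, q5}.
δ(q0,0) = {q0, q2}; δ(q1,0) = {q0, q3, q5}; δ(q2,0) = {q0, q5}; δ(q3,0) = {q1, q3, q5}; δ(q5,0) = {q0}.
Union: {q0, q1, q2, q3, q5}.
After 0: {q0, q1, q2, q3, q5}.
δ(q0,1) = {q0, q1, q2, q3, q5}; δ(q1,1) = {q0, q2, q3, q4, q5}; δ(q2,1) = {q2, q4}; δ(q3,1) = {q1, q4}; δ(q5,1) = {q2, q3}.
Union: {q0, q1, q2, q3, q4, q5}.
After 1: {q0, q1, q2, q3, q4, q5}.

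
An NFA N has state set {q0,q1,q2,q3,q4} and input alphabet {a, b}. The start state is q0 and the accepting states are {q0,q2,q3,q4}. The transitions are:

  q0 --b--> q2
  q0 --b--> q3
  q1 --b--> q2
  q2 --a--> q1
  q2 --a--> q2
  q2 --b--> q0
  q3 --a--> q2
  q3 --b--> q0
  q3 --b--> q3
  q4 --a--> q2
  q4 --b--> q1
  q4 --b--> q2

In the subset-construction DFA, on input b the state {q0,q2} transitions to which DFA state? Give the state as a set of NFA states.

{q0,q2,q3}

δ(q0,b) = {q2,q3}; δ(q2,b) = {q0}.
Union: {q0,q2,q3}.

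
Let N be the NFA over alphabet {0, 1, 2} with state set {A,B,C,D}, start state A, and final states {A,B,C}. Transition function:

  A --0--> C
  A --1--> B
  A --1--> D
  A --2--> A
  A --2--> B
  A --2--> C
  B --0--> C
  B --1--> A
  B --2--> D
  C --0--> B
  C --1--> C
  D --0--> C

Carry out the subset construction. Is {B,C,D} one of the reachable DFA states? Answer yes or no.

yes

Start state of the DFA: {A}.
{A} --0--> {C}  [new]
{A} --1--> {B,D}  [new]
{A} --2--> {A,B,C}  [new]
{C} --0--> {B}  [new]
{C} --1--> {C}  [seen]
{C} --2--> ∅  [new]
{B,D} --0--> {C}  [seen]
{B,D} --1--> {A}  [seen]
{B,D} --2--> {D}  [new]
{A,B,C} --0--> {B,C}  [new]
{A,B,C} --1--> {A,B,C,D}  [new]
{A,B,C} --2--> {A,B,C,D}  [seen]
{B} --0--> {C}  [seen]
{B} --1--> {A}  [seen]
{B} --2--> {D}  [seen]
∅ --0--> ∅  [seen]
∅ --1--> ∅  [seen]
∅ --2--> ∅  [seen]
{D} --0--> {C}  [seen]
{D} --1--> ∅  [seen]
{D} --2--> ∅  [seen]
{B,C} --0--> {B,C}  [seen]
{B,C} --1--> {A,C}  [new]
{B,C} --2--> {D}  [seen]
{A,B,C,D} --0--> {B,C}  [seen]
{A,B,C,D} --1--> {A,B,C,D}  [seen]
{A,B,C,D} --2--> {A,B,C,D}  [seen]
{A,C} --0--> {B,C}  [seen]
{A,C} --1--> {B,C,D}  [new]
{A,C} --2--> {A,B,C}  [seen]
{B,C,D} --0--> {B,C}  [seen]
{B,C,D} --1--> {A,C}  [seen]
{B,C,D} --2--> {D}  [seen]
Reachable DFA states: {A}, {C}, {B,D}, {A,B,C}, {B}, ∅, {D}, {B,C}, {A,B,C,D}, {A,C}, {B,C,D}.
{B,C,D} is among them.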